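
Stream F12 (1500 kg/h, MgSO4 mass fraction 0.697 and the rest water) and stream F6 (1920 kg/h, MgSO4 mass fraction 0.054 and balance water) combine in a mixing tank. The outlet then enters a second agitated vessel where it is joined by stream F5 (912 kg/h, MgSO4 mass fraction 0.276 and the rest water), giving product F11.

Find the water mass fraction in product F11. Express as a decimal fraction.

0.677

Overall, product flow = 4332 kg/h.
water in = 1500×0.303 + 1920×0.946 + 912×0.724 = 2931.1 kg/h.
water fraction in F11 = 0.677.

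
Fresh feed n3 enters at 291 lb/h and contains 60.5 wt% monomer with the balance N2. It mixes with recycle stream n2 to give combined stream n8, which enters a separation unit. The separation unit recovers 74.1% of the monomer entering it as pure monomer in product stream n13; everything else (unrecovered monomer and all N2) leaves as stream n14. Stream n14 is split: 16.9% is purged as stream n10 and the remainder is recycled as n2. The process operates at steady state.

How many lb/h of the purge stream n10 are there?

N2 enters only via n3 and leaves only via the purge: 291×0.395 = 0.169×(N2 in n14), and the separation unit passes all N2, so N2 in n8 = N2 in n14 = 680.15 lb/h.
monomer in n8: m_A = 291×0.605 + (1−0.169)·(1−0.741)·m_A, so m_A = 176.06/0.7848 = 224.34 lb/h.
n14 = (1−0.741)×224.34 + 680.15 = 738.25 lb/h.
Purge n10 = 0.169×738.25 = 124.76 lb/h.

124.8 lb/h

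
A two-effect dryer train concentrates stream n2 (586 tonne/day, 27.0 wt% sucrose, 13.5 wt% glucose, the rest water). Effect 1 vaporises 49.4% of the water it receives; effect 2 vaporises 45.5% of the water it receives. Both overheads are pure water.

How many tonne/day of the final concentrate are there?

water in feed = 586×0.595 = 348.67 tonne/day.
After stage 1: water left = (1−0.494)×348.67 = 176.43; stream total = 413.76 tonne/day.
After stage 2: water left = (1−0.455)×176.43 = 96.153; final concentrate = 333.48 tonne/day.

333.5 tonne/day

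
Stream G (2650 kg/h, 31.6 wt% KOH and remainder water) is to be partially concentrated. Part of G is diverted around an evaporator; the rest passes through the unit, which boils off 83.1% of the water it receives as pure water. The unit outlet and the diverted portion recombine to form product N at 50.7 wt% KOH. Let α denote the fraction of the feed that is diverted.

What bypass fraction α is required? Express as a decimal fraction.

0.337

All 2650×0.316 = 837.4 kg/h of KOH reaches N, so N = 837.4/0.507 = 1651.7 kg/h and vapour = 998.32 kg/h.
The evaporator receives (1−α)·2650 of feed at 0.684 water and removes 0.831 of that water:
0.831×0.684×(1−α)×2650 = 998.32
(1−α) = 998.32/1506.3 = 0.6628;  α = 0.3372.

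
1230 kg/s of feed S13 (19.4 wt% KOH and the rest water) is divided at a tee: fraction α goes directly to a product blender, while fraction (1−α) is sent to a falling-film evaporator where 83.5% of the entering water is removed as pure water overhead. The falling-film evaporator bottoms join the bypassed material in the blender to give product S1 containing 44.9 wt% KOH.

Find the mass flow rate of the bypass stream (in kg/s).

All 1230×0.194 = 238.62 kg/s of KOH reaches S1, so S1 = 238.62/0.449 = 531.45 kg/s and vapour = 698.55 kg/s.
The evaporator receives (1−α)·1230 of feed at 0.806 water and removes 0.835 of that water:
0.835×0.806×(1−α)×1230 = 698.55
(1−α) = 698.55/827.8 = 0.8439;  α = 0.1561.
Bypass flow = 0.1561×1230 = 192.05 kg/s.

192 kg/s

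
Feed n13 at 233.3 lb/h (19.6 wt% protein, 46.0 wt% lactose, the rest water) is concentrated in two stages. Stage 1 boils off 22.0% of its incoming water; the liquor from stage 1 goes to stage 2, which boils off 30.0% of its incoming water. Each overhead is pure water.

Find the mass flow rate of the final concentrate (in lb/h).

196.9 lb/h

water in feed = 233.3×0.344 = 80.255 lb/h.
After stage 1: water left = (1−0.220)×80.255 = 62.599; stream total = 215.64 lb/h.
After stage 2: water left = (1−0.300)×62.599 = 43.819; final concentrate = 196.86 lb/h.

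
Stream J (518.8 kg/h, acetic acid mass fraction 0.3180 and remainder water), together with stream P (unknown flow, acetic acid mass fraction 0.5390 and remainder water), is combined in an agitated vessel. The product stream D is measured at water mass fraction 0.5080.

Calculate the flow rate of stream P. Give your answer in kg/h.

Let P be the unknown flow. Total out = 518.8 + P.
water balance: 353.82 + 0.461·P = 0.508·(518.8 + P)
(0.461 − 0.508)·P = 0.508×518.8 − 353.82 = -90.271
P = -90.271 / -0.047 = 1920.7 kg/h

1921 kg/h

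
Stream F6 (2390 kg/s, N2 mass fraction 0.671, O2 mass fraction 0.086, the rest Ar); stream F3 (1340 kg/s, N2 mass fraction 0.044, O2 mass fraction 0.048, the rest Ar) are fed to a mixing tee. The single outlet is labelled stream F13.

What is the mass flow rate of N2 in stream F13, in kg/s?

1663 kg/s

N2 out = N2 in = 2390×0.671 + 1340×0.044 = 1662.7 kg/s.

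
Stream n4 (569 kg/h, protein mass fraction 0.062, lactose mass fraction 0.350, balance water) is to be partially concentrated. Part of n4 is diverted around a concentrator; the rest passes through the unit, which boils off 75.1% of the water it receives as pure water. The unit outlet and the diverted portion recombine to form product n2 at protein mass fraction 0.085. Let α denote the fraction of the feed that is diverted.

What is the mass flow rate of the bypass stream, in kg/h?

220.3 kg/h

All 569×0.062 = 35.278 kg/h of protein reaches n2, so n2 = 35.278/0.085 = 415.04 kg/h and vapour = 153.96 kg/h.
The evaporator receives (1−α)·569 of feed at 0.588 water and removes 0.751 of that water:
0.751×0.588×(1−α)×569 = 153.96
(1−α) = 153.96/251.26 = 0.6128;  α = 0.3872.
Bypass flow = 0.3872×569 = 220.34 kg/h.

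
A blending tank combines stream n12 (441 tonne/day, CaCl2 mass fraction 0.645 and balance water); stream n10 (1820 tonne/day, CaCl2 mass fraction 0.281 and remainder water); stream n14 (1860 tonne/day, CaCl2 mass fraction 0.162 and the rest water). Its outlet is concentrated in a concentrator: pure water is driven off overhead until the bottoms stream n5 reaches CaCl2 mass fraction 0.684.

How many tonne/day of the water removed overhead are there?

2517 tonne/day

CaCl2 entering = 441×0.645 + 1820×0.281 + 1860×0.162 = 1097.2 tonne/day.
All CaCl2 reports to n5, so n5 = 1097.2/0.684 = 1604.1 tonne/day.
Total feed = 4121 tonne/day; overhead = 4121 − 1604.1 = 2516.9 tonne/day.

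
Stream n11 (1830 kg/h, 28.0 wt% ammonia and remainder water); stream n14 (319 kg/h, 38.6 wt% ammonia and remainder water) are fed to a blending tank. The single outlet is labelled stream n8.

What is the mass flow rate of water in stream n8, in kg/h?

water out = water in = 1830×0.720 + 319×0.614 = 1513.5 kg/h.

1513 kg/h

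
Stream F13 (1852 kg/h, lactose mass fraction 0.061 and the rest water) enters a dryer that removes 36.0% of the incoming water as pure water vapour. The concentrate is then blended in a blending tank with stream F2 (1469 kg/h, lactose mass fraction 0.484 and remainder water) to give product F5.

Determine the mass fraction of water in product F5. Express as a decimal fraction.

0.694

Vapour removed = 0.360×0.939×1852 = 626.05 kg/h; concentrate = 1225.9 kg/h.
water reaching the mixer = 1113 (from concentrate) + 1469×0.516 = 1871 kg/h.
Product flow = 1225.9 + 1469 = 2694.9 kg/h; water fraction = 0.694.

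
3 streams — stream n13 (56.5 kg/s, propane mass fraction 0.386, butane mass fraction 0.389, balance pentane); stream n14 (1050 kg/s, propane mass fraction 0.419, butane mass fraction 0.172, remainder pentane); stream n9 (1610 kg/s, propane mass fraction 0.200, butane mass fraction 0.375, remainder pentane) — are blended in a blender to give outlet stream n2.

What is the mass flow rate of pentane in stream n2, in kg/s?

pentane out = pentane in = 56.5×0.225 + 1050×0.409 + 1610×0.425 = 1126.4 kg/s.

1126 kg/s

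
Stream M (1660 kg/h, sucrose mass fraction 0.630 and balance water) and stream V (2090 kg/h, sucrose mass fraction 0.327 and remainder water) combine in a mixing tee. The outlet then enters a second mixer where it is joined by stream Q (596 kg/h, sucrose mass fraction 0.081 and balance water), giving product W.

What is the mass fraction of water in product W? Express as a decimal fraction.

Overall, product flow = 4346 kg/h.
water in = 1660×0.370 + 2090×0.673 + 596×0.919 = 2568.5 kg/h.
water fraction in W = 0.591.

0.591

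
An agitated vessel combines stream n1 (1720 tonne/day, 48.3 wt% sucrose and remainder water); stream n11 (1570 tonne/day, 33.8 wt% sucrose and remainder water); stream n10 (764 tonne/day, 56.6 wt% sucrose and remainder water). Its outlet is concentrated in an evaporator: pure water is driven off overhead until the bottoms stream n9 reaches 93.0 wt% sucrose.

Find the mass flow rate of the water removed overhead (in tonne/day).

sucrose entering = 1720×0.483 + 1570×0.338 + 764×0.566 = 1793.8 tonne/day.
All sucrose reports to n9, so n9 = 1793.8/0.930 = 1928.9 tonne/day.
Total feed = 4054 tonne/day; overhead = 4054 − 1928.9 = 2125.1 tonne/day.

2125 tonne/day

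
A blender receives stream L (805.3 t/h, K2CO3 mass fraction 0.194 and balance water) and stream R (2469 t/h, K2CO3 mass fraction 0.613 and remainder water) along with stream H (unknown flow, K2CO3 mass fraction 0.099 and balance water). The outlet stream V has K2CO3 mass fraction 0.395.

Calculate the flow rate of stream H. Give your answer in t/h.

1272 t/h

Let H be the unknown flow. Total out = 3274.3 + H.
K2CO3 balance: 1669.7 + 0.099·H = 0.395·(3274.3 + H)
(0.099 − 0.395)·H = 0.395×3274.3 − 1669.7 = -376.38
H = -376.38 / -0.296 = 1271.5 t/h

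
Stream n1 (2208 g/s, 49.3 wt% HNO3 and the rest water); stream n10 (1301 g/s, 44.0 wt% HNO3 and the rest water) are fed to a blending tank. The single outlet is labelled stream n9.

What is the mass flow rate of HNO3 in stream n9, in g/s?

HNO3 out = HNO3 in = 2208×0.493 + 1301×0.440 = 1661 g/s.

1661 g/s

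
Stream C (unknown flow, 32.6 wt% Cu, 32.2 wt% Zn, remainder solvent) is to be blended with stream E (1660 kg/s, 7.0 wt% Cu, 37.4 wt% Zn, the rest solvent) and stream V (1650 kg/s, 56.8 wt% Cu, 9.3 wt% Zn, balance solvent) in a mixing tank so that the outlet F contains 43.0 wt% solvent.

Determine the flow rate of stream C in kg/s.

756.5 kg/s

Let C be the unknown flow. Total out = 3310 + C.
solvent balance: 1482.3 + 0.352·C = 0.430·(3310 + C)
(0.352 − 0.430)·C = 0.430×3310 − 1482.3 = -59.01
C = -59.01 / -0.078 = 756.54 kg/s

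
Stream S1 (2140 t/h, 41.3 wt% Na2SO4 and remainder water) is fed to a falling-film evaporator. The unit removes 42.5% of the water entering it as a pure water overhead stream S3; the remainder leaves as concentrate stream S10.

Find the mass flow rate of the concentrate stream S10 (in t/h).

water entering = 2140×0.587 = 1256.2 t/h; overhead removed = 0.425×1256.2 = 533.88 t/h.
Concentrate = 2140 − 533.88 = 1606.1 t/h.

1606 t/h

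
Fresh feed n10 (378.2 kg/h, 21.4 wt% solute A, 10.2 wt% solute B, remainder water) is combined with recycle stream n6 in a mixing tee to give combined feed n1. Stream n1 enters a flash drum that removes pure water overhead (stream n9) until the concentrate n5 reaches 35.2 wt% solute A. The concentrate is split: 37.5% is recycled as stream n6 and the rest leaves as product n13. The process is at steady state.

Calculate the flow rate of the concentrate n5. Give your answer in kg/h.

367.9 kg/h

Overall solute A balance (none leaves overhead): solute A in fresh feed = solute A in product, i.e. 378.2×0.214 = (1−0.375)·n5·0.352.
n5 = 80.935/(0.352×0.625) = 367.89 kg/h.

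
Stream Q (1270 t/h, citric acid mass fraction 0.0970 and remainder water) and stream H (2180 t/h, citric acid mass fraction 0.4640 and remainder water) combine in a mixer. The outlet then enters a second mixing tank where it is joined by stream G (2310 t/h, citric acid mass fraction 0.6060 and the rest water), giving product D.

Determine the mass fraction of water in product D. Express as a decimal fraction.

0.5600

Overall, product flow = 5760 t/h.
water in = 1270×0.903 + 2180×0.536 + 2310×0.394 = 3225.4 t/h.
water fraction in D = 0.5600.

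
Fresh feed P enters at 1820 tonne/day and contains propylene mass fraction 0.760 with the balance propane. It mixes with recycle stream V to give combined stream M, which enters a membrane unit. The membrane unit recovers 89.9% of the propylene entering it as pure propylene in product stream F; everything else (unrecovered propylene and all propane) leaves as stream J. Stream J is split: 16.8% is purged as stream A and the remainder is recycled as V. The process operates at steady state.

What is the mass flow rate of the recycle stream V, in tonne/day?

2290 tonne/day

propane enters only via P and leaves only via the purge: 1820×0.240 = 0.168×(propane in J), and the membrane unit passes all propane, so propane in M = propane in J = 2600 tonne/day.
propylene in M: m_A = 1820×0.760 + (1−0.168)·(1−0.899)·m_A, so m_A = 1383.2/0.9160 = 1510.1 tonne/day.
J = (1−0.899)×1510.1 + 2600 = 2752.5 tonne/day.
Recycle V = (1−0.168)×2752.5 = 2290.1 tonne/day.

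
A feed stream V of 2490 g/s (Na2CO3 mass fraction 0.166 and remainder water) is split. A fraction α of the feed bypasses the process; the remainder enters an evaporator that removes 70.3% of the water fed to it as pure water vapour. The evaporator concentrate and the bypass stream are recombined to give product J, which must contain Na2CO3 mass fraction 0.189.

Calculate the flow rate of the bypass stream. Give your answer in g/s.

1973 g/s

All 2490×0.166 = 413.34 g/s of Na2CO3 reaches J, so J = 413.34/0.189 = 2187 g/s and vapour = 303.02 g/s.
The evaporator receives (1−α)·2490 of feed at 0.834 water and removes 0.703 of that water:
0.703×0.834×(1−α)×2490 = 303.02
(1−α) = 303.02/1459.9 = 0.2076;  α = 0.7924.
Bypass flow = 0.7924×2490 = 1973.2 g/s.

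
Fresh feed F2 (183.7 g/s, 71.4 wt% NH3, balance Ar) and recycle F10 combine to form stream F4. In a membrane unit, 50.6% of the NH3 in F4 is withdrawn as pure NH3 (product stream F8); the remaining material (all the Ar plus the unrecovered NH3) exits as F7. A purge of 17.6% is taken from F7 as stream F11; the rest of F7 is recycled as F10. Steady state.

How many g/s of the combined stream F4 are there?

Ar enters only via F2 and leaves only via the purge: 183.7×0.286 = 0.176×(Ar in F7), and the membrane unit passes all Ar, so Ar in F4 = Ar in F7 = 298.51 g/s.
NH3 in F4: m_A = 183.7×0.714 + (1−0.176)·(1−0.506)·m_A, so m_A = 131.16/0.5929 = 221.2 g/s.
F4 = 221.2 + 298.51 = 519.72 g/s.

519.7 g/s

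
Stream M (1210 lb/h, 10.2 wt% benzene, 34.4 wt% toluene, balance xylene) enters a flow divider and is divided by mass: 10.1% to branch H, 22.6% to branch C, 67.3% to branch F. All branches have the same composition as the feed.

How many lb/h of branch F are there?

814.3 lb/h

Branch F flow = 0.673×1210 = 814.33 lb/h.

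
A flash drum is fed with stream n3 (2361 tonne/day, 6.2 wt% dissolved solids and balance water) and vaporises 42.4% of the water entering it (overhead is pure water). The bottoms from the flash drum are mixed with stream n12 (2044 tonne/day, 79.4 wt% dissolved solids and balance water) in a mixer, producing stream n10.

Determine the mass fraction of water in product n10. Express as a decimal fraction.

0.4895

Vapour removed = 0.424×0.938×2361 = 939 tonne/day; concentrate = 1422 tonne/day.
water reaching the mixer = 1275.6 (from concentrate) + 2044×0.206 = 1696.7 tonne/day.
Product flow = 1422 + 2044 = 3466 tonne/day; water fraction = 0.4895.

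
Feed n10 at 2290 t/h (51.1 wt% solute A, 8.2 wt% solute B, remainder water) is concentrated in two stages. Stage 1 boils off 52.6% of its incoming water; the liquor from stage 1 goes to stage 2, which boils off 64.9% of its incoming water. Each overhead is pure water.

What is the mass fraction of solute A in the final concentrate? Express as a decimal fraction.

water in feed = 2290×0.407 = 932.03 t/h.
After stage 1: water left = (1−0.526)×932.03 = 441.78; stream total = 1799.8 t/h.
After stage 2: water left = (1−0.649)×441.78 = 155.07; final concentrate = 1513 t/h.
solute A fraction = 1170.2/1513 = 0.773.

0.773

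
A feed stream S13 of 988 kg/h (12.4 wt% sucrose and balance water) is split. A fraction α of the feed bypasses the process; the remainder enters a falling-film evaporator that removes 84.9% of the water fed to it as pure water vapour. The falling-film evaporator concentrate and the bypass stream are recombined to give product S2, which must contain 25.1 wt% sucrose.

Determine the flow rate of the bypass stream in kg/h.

All 988×0.124 = 122.51 kg/h of sucrose reaches S2, so S2 = 122.51/0.251 = 488.1 kg/h and vapour = 499.9 kg/h.
The evaporator receives (1−α)·988 of feed at 0.876 water and removes 0.849 of that water:
0.849×0.876×(1−α)×988 = 499.9
(1−α) = 499.9/734.8 = 0.6803;  α = 0.3197.
Bypass flow = 0.3197×988 = 315.84 kg/h.

315.8 kg/h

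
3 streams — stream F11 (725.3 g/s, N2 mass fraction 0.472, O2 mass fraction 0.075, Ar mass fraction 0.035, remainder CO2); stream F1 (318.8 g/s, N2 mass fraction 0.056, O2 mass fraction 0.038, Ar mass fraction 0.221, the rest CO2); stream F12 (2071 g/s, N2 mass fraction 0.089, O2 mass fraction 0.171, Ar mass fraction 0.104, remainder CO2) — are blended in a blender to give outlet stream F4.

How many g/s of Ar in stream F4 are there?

Ar out = Ar in = 725.3×0.035 + 318.8×0.221 + 2071×0.104 = 311.22 g/s.

311.2 g/s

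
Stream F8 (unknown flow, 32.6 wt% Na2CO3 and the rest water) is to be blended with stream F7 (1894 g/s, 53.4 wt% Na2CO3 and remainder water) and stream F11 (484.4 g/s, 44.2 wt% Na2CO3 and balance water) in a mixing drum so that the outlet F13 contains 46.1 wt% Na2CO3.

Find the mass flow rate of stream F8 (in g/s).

956 g/s

Let F8 be the unknown flow. Total out = 2378.4 + F8.
Na2CO3 balance: 1225.5 + 0.326·F8 = 0.461·(2378.4 + F8)
(0.326 − 0.461)·F8 = 0.461×2378.4 − 1225.5 = -129.06
F8 = -129.06 / -0.135 = 955.99 g/s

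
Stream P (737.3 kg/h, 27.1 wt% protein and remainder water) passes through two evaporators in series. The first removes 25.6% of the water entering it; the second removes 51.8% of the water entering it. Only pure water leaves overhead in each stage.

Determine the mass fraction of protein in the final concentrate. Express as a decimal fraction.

water in feed = 737.3×0.729 = 537.49 kg/h.
After stage 1: water left = (1−0.256)×537.49 = 399.89; stream total = 599.7 kg/h.
After stage 2: water left = (1−0.518)×399.89 = 192.75; final concentrate = 392.56 kg/h.
protein fraction = 199.81/392.56 = 0.509.

0.509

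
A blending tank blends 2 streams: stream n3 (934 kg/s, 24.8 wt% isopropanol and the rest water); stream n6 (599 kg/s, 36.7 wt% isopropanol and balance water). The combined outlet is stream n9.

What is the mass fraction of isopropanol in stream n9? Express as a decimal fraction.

Total flow out = 934 + 599 = 1533 kg/s.
isopropanol in = 934×0.248 + 599×0.367 = 451.47 kg/s.
isopropanol mass fraction in n9 = 451.47/1533 = 0.294.

0.294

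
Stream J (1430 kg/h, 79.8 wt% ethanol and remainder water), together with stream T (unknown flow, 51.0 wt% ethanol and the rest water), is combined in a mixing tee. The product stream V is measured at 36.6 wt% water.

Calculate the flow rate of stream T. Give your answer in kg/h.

Let T be the unknown flow. Total out = 1430 + T.
water balance: 288.86 + 0.490·T = 0.366·(1430 + T)
(0.490 − 0.366)·T = 0.366×1430 − 288.86 = 234.52
T = 234.52 / 0.124 = 1891.3 kg/h

1891 kg/h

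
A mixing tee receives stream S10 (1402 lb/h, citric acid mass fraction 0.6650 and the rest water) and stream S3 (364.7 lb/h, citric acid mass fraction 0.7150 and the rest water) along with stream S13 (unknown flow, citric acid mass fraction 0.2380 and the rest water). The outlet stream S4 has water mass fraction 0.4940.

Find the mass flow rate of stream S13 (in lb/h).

Let S13 be the unknown flow. Total out = 1766.7 + S13.
water balance: 573.61 + 0.762·S13 = 0.494·(1766.7 + S13)
(0.762 − 0.494)·S13 = 0.494×1766.7 − 573.61 = 299.14
S13 = 299.14 / 0.268 = 1116.2 lb/h

1116 lb/h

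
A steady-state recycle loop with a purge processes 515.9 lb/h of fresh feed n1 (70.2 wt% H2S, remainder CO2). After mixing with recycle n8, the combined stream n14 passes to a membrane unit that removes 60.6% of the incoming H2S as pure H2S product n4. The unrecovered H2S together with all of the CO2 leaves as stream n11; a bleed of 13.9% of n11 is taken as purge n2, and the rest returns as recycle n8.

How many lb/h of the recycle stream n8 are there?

CO2 enters only via n1 and leaves only via the purge: 515.9×0.298 = 0.139×(CO2 in n11), and the membrane unit passes all CO2, so CO2 in n14 = CO2 in n11 = 1106 lb/h.
H2S in n14: m_A = 515.9×0.702 + (1−0.139)·(1−0.606)·m_A, so m_A = 362.16/0.6608 = 548.09 lb/h.
n11 = (1−0.606)×548.09 + 1106 = 1322 lb/h.
Recycle n8 = (1−0.139)×1322 = 1138.2 lb/h.

1138 lb/h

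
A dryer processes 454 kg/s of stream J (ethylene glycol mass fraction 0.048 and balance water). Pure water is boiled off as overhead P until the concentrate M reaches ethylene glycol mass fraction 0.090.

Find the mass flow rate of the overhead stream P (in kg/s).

211.9 kg/s

ethylene glycol is conserved: 454×0.048 = 21.792 kg/s all reports to the concentrate.
Concentrate = 21.792/(target fraction) = 242.13 kg/s.
Overhead = 454 − 242.13 = 211.87 kg/s.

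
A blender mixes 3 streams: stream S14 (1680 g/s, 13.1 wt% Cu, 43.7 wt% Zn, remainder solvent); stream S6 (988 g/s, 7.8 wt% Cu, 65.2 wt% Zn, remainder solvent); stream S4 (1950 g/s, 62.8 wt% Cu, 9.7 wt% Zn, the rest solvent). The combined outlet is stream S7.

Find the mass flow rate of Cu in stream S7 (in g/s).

Cu out = Cu in = 1680×0.131 + 988×0.078 + 1950×0.628 = 1521.7 g/s.

1522 g/s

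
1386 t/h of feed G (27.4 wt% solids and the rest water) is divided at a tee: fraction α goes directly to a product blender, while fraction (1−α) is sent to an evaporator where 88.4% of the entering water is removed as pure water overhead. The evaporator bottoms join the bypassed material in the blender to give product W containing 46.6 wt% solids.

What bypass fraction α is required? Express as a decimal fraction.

All 1386×0.274 = 379.76 t/h of solids reaches W, so W = 379.76/0.466 = 814.94 t/h and vapour = 571.06 t/h.
The evaporator receives (1−α)·1386 of feed at 0.726 water and removes 0.884 of that water:
0.884×0.726×(1−α)×1386 = 571.06
(1−α) = 571.06/889.51 = 0.6420;  α = 0.3580.

0.358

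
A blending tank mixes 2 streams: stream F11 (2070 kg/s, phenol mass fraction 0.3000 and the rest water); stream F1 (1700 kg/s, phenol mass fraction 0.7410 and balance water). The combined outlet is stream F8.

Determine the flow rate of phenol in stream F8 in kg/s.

1881 kg/s

phenol out = phenol in = 2070×0.300 + 1700×0.741 = 1880.7 kg/s.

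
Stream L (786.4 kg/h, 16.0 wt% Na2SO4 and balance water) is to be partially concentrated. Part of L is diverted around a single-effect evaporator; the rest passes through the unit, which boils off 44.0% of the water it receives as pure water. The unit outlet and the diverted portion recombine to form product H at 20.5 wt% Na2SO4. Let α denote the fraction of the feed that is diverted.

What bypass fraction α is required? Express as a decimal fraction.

0.406

All 786.4×0.160 = 125.82 kg/h of Na2SO4 reaches H, so H = 125.82/0.205 = 613.78 kg/h and vapour = 172.62 kg/h.
The evaporator receives (1−α)·786.4 of feed at 0.840 water and removes 0.440 of that water:
0.440×0.840×(1−α)×786.4 = 172.62
(1−α) = 172.62/290.65 = 0.5939;  α = 0.4061.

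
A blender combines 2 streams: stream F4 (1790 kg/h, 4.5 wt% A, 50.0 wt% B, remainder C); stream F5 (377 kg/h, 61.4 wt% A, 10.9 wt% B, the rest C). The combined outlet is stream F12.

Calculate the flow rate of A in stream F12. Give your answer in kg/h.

312 kg/h

A out = A in = 1790×0.045 + 377×0.614 = 312.03 kg/h.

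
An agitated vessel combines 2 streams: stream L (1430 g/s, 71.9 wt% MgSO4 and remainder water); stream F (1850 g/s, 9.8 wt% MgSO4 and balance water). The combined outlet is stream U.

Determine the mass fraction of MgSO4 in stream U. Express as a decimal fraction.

0.369

Total flow out = 1430 + 1850 = 3280 g/s.
MgSO4 in = 1430×0.719 + 1850×0.098 = 1209.5 g/s.
MgSO4 mass fraction in U = 1209.5/3280 = 0.369.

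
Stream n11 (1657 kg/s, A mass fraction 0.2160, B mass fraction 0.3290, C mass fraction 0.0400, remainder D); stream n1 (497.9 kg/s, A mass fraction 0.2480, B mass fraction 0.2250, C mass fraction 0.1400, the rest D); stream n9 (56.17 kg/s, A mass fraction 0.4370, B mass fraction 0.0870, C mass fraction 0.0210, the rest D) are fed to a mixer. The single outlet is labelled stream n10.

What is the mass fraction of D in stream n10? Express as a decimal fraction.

0.4097

Total flow out = 1657 + 497.9 + 56.17 = 2211.1 kg/s.
D in = 1657×0.415 + 497.9×0.387 + 56.17×0.455 = 905.9 kg/s.
D mass fraction in n10 = 905.9/2211.1 = 0.4097.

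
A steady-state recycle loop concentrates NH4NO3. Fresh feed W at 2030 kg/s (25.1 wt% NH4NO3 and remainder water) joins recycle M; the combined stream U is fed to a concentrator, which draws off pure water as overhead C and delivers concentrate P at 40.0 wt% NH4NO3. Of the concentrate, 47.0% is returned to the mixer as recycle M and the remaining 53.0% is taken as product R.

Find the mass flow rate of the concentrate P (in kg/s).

Overall NH4NO3 balance (none leaves overhead): NH4NO3 in fresh feed = NH4NO3 in product, i.e. 2030×0.251 = (1−0.470)·P·0.400.
P = 509.53/(0.400×0.530) = 2403.4 kg/s.

2403 kg/s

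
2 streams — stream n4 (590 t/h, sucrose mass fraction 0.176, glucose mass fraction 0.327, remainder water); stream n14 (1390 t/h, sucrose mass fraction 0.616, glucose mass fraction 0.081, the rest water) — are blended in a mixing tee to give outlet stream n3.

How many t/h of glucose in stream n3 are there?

305.5 t/h

glucose out = glucose in = 590×0.327 + 1390×0.081 = 305.52 t/h.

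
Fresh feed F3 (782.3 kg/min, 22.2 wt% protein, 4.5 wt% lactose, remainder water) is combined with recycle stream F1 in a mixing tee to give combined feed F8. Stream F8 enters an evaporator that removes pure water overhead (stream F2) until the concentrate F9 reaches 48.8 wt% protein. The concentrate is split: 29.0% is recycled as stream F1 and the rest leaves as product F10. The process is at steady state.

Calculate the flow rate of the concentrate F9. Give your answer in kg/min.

501.2 kg/min

Overall protein balance (none leaves overhead): protein in fresh feed = protein in product, i.e. 782.3×0.222 = (1−0.290)·F9·0.488.
F9 = 173.67/(0.488×0.710) = 501.24 kg/min.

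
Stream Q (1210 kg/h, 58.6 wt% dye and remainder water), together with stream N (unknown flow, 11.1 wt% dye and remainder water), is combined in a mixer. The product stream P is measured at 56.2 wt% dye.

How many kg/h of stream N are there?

Let N be the unknown flow. Total out = 1210 + N.
dye balance: 709.06 + 0.111·N = 0.562·(1210 + N)
(0.111 − 0.562)·N = 0.562×1210 − 709.06 = -29.04
N = -29.04 / -0.451 = 64.39 kg/h

64.39 kg/h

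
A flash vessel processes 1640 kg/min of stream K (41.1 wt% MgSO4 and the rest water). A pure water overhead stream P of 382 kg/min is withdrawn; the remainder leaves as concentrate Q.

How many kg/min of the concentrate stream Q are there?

Concentrate = 1640 − 382 = 1258 kg/min.

1258 kg/min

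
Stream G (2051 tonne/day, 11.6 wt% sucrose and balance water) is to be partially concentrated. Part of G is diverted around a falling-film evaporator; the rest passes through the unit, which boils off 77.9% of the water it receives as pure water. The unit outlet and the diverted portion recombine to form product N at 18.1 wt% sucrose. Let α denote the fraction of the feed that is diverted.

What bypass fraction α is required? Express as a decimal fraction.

All 2051×0.116 = 237.92 tonne/day of sucrose reaches N, so N = 237.92/0.181 = 1314.5 tonne/day and vapour = 736.55 tonne/day.
The evaporator receives (1−α)·2051 of feed at 0.884 water and removes 0.779 of that water:
0.779×0.884×(1−α)×2051 = 736.55
(1−α) = 736.55/1412.4 = 0.5215;  α = 0.4785.

0.479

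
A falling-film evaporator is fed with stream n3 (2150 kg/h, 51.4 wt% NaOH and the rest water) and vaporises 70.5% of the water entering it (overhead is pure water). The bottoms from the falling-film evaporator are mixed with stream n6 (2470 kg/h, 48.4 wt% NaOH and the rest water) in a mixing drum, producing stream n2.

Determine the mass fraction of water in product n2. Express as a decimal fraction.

0.408

Vapour removed = 0.705×0.486×2150 = 736.65 kg/h; concentrate = 1413.3 kg/h.
water reaching the mixer = 308.25 (from concentrate) + 2470×0.516 = 1582.8 kg/h.
Product flow = 1413.3 + 2470 = 3883.3 kg/h; water fraction = 0.408.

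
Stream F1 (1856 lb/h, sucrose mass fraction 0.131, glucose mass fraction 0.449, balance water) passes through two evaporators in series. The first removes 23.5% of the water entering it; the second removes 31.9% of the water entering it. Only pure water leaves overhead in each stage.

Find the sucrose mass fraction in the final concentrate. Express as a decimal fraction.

water in feed = 1856×0.420 = 779.52 lb/h.
After stage 1: water left = (1−0.235)×779.52 = 596.33; stream total = 1672.8 lb/h.
After stage 2: water left = (1−0.319)×596.33 = 406.1; final concentrate = 1482.6 lb/h.
sucrose fraction = 243.14/1482.6 = 0.164.

0.164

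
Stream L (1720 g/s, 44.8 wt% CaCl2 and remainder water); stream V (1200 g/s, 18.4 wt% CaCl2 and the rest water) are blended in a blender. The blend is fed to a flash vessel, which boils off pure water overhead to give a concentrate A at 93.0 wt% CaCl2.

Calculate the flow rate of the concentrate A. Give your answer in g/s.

CaCl2 entering = 1720×0.448 + 1200×0.184 = 991.36 g/s.
All CaCl2 reports to A, so A = 991.36/0.930 = 1066 g/s.

1066 g/s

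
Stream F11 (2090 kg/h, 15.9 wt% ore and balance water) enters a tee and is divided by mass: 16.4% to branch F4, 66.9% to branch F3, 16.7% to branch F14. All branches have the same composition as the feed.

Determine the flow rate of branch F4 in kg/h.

342.8 kg/h

Branch F4 flow = 0.164×2090 = 342.76 kg/h.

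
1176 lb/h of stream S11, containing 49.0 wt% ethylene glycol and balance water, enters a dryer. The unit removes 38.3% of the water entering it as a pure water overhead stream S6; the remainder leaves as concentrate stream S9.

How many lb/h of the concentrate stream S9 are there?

water entering = 1176×0.510 = 599.76 lb/h; overhead removed = 0.383×599.76 = 229.71 lb/h.
Concentrate = 1176 − 229.71 = 946.29 lb/h.

946.3 lb/h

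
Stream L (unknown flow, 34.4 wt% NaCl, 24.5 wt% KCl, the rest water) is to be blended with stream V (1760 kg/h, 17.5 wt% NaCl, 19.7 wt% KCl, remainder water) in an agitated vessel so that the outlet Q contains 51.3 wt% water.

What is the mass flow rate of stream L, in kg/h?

Let L be the unknown flow. Total out = 1760 + L.
water balance: 1105.3 + 0.411·L = 0.513·(1760 + L)
(0.411 − 0.513)·L = 0.513×1760 − 1105.3 = -202.4
L = -202.4 / -0.102 = 1984.3 kg/h

1984 kg/h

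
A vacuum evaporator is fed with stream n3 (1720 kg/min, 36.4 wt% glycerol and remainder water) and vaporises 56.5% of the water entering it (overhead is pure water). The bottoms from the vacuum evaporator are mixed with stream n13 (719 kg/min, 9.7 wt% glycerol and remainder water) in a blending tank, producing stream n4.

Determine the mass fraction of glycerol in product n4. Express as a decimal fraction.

Vapour removed = 0.565×0.636×1720 = 618.06 kg/min; concentrate = 1101.9 kg/min.
glycerol reaching the mixer = 626.08 (from concentrate) + 719×0.097 = 695.82 kg/min.
Product flow = 1101.9 + 719 = 1820.9 kg/min; glycerol fraction = 0.382.

0.382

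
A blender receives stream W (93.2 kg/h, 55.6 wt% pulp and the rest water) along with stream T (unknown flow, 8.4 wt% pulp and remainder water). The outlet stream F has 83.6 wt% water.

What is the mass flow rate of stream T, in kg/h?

456.7 kg/h

Let T be the unknown flow. Total out = 93.2 + T.
water balance: 41.381 + 0.916·T = 0.836·(93.2 + T)
(0.916 − 0.836)·T = 0.836×93.2 − 41.381 = 36.534
T = 36.534 / 0.080 = 456.68 kg/h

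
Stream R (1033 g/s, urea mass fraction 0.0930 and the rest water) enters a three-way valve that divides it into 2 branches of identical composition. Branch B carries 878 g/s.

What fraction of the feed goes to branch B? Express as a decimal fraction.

0.850

Fraction to B = 878/1033 = 0.8500.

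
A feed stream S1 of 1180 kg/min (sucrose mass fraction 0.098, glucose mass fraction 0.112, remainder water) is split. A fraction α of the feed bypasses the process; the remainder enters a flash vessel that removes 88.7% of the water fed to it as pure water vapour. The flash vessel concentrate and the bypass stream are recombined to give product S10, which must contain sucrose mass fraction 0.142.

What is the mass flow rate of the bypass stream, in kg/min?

All 1180×0.098 = 115.64 kg/min of sucrose reaches S10, so S10 = 115.64/0.142 = 814.37 kg/min and vapour = 365.63 kg/min.
The evaporator receives (1−α)·1180 of feed at 0.790 water and removes 0.887 of that water:
0.887×0.790×(1−α)×1180 = 365.63
(1−α) = 365.63/826.86 = 0.4422;  α = 0.5578.
Bypass flow = 0.5578×1180 = 658.21 kg/min.

658.2 kg/min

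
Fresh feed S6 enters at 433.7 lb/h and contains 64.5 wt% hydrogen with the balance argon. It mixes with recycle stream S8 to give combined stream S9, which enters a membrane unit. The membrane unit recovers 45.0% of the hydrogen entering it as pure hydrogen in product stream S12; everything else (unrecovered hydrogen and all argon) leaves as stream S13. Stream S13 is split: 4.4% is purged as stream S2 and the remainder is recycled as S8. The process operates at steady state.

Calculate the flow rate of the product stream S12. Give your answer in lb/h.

hydrogen in S9: m_A = 433.7×0.645 + (1−0.044)·(1−0.450)·m_A, so m_A = 279.74/0.4742 = 589.91 lb/h.
Product S12 = 0.450×589.91 = 265.46 lb/h.

265.5 lb/h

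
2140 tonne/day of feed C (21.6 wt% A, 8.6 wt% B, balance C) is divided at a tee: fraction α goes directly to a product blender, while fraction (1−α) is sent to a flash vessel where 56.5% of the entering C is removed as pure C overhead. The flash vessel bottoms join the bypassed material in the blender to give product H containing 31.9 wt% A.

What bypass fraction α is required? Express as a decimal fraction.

All 2140×0.216 = 462.24 tonne/day of A reaches H, so H = 462.24/0.319 = 1449 tonne/day and vapour = 690.97 tonne/day.
The evaporator receives (1−α)·2140 of feed at 0.698 C and removes 0.565 of that C:
0.565×0.698×(1−α)×2140 = 690.97
(1−α) = 690.97/843.95 = 0.8187;  α = 0.1813.

0.181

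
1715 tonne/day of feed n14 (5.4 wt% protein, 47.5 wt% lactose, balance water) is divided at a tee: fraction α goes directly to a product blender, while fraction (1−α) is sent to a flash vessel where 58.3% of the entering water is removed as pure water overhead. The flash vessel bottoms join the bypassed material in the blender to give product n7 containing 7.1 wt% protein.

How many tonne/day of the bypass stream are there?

219.6 tonne/day

All 1715×0.054 = 92.61 tonne/day of protein reaches n7, so n7 = 92.61/0.071 = 1304.4 tonne/day and vapour = 410.63 tonne/day.
The evaporator receives (1−α)·1715 of feed at 0.471 water and removes 0.583 of that water:
0.583×0.471×(1−α)×1715 = 410.63
(1−α) = 410.63/470.93 = 0.8720;  α = 0.1280.
Bypass flow = 0.1280×1715 = 219.57 tonne/day.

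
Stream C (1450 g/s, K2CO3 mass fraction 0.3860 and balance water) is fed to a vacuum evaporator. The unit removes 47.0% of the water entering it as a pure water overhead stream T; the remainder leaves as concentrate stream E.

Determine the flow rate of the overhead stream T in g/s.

water entering = 1450×0.614 = 890.3 g/s; overhead removed = 0.470×890.3 = 418.44 g/s.

418.4 g/s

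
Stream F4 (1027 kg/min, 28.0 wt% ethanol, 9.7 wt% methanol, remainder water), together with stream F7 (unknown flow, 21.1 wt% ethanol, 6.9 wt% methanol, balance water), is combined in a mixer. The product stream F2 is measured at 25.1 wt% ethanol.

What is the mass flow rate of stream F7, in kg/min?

Let F7 be the unknown flow. Total out = 1027 + F7.
ethanol balance: 287.56 + 0.211·F7 = 0.251·(1027 + F7)
(0.211 − 0.251)·F7 = 0.251×1027 − 287.56 = -29.783
F7 = -29.783 / -0.040 = 744.58 kg/min

744.6 kg/min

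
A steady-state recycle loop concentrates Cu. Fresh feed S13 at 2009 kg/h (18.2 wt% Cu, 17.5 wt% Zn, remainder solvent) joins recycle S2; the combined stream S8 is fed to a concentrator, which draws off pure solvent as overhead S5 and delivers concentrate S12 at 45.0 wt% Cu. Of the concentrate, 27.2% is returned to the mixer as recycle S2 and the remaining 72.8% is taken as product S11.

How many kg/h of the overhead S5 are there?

1196 kg/h

Overall Cu balance (none leaves overhead): Cu in fresh feed = Cu in product, i.e. 2009×0.182 = (1−0.272)·S12·0.450.
S12 = 365.64/(0.450×0.728) = 1116.1 kg/h.
Recycle S2 = 0.272×1116.1 = 303.58 kg/h.
Combined feed S8 = 2009 + 303.58 = 2312.6 kg/h.
Overhead S5 = S8 − S12 = 2312.6 − 1116.1 = 1196.5 kg/h.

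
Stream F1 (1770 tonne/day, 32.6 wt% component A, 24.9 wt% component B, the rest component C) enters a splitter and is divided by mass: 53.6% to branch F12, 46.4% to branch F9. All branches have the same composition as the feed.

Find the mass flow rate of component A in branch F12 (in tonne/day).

309.3 tonne/day

Branch F12 total = 0.536×1770 = 948.72 tonne/day.
component A in F12 = 0.326×948.72 = 309.28 tonne/day.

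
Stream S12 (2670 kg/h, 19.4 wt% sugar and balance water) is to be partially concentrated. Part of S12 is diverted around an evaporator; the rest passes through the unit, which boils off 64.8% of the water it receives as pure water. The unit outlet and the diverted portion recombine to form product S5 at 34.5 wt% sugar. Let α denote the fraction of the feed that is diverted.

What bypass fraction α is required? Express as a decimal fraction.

0.162

All 2670×0.194 = 517.98 kg/h of sugar reaches S5, so S5 = 517.98/0.345 = 1501.4 kg/h and vapour = 1168.6 kg/h.
The evaporator receives (1−α)·2670 of feed at 0.806 water and removes 0.648 of that water:
0.648×0.806×(1−α)×2670 = 1168.6
(1−α) = 1168.6/1394.5 = 0.8380;  α = 0.1620.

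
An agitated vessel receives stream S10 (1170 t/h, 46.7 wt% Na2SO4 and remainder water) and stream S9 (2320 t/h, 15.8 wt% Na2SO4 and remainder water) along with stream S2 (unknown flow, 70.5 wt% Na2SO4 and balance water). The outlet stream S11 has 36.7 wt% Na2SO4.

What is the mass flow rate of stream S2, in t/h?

1088 t/h

Let S2 be the unknown flow. Total out = 3490 + S2.
Na2SO4 balance: 912.95 + 0.705·S2 = 0.367·(3490 + S2)
(0.705 − 0.367)·S2 = 0.367×3490 − 912.95 = 367.88
S2 = 367.88 / 0.338 = 1088.4 t/h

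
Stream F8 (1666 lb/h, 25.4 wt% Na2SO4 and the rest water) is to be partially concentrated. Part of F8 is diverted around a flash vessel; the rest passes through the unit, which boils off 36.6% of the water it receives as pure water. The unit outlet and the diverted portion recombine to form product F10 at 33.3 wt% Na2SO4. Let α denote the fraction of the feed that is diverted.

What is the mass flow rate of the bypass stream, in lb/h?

All 1666×0.254 = 423.16 lb/h of Na2SO4 reaches F10, so F10 = 423.16/0.333 = 1270.8 lb/h and vapour = 395.24 lb/h.
The evaporator receives (1−α)·1666 of feed at 0.746 water and removes 0.366 of that water:
0.366×0.746×(1−α)×1666 = 395.24
(1−α) = 395.24/454.88 = 0.8689;  α = 0.1311.
Bypass flow = 0.1311×1666 = 218.44 lb/h.

218.4 lb/h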